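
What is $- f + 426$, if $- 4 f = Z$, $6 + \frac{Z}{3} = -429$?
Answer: $\frac{399}{4} \approx 99.75$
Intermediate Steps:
$Z = -1305$ ($Z = -18 + 3 \left(-429\right) = -18 - 1287 = -1305$)
$f = \frac{1305}{4}$ ($f = \left(- \frac{1}{4}\right) \left(-1305\right) = \frac{1305}{4} \approx 326.25$)
$- f + 426 = \left(-1\right) \frac{1305}{4} + 426 = - \frac{1305}{4} + 426 = \frac{399}{4}$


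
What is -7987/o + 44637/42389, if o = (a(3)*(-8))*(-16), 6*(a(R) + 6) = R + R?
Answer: 367128623/27128960 ≈ 13.533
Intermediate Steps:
a(R) = -6 + R/3 (a(R) = -6 + (R + R)/6 = -6 + (2*R)/6 = -6 + R/3)
o = -640 (o = ((-6 + (1/3)*3)*(-8))*(-16) = ((-6 + 1)*(-8))*(-16) = -5*(-8)*(-16) = 40*(-16) = -640)
-7987/o + 44637/42389 = -7987/(-640) + 44637/42389 = -7987*(-1/640) + 44637*(1/42389) = 7987/640 + 44637/42389 = 367128623/27128960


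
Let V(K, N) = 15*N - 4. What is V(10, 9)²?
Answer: 17161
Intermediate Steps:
V(K, N) = -4 + 15*N
V(10, 9)² = (-4 + 15*9)² = (-4 + 135)² = 131² = 17161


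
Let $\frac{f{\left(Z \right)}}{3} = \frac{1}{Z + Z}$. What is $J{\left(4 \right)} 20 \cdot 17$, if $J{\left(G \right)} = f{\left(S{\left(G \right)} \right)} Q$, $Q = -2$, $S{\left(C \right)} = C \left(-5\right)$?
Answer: $51$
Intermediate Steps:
$S{\left(C \right)} = - 5 C$
$f{\left(Z \right)} = \frac{3}{2 Z}$ ($f{\left(Z \right)} = \frac{3}{Z + Z} = \frac{3}{2 Z}$)
$J{\left(G \right)} = \frac{3}{5 G}$ ($J{\left(G \right)} = \frac{3}{2 \left(- 5 G\right)} \left(-2\right) = \frac{3 \left(- \frac{1}{5 G}\right)}{2} \left(-2\right) = - \frac{3}{10 G} \left(-2\right) = \frac{3}{5 G}$)
$J{\left(4 \right)} 20 \cdot 17 = \frac{3}{5 \cdot 4} \cdot 20 \cdot 17 = \frac{3}{5} \cdot \frac{1}{4} \cdot 20 \cdot 17 = \frac{3}{20} \cdot 20 \cdot 17 = 3 \cdot 17 = 51$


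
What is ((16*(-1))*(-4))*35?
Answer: 2240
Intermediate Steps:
((16*(-1))*(-4))*35 = -16*(-4)*35 = 64*35 = 2240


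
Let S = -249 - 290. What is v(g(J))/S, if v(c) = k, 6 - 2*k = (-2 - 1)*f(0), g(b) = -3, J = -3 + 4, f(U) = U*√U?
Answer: -3/539 ≈ -0.0055659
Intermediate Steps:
f(U) = U^(3/2)
J = 1
S = -539
k = 3 (k = 3 - (-2 - 1)*0^(3/2)/2 = 3 - (-3)*0/2 = 3 - ½*0 = 3 + 0 = 3)
v(c) = 3
v(g(J))/S = 3/(-539) = 3*(-1/539) = -3/539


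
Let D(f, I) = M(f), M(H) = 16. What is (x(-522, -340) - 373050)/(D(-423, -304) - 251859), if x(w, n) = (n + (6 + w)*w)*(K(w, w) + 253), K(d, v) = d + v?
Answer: 213161542/251843 ≈ 846.41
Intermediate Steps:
D(f, I) = 16
x(w, n) = (253 + 2*w)*(n + w*(6 + w)) (x(w, n) = (n + (6 + w)*w)*((w + w) + 253) = (n + w*(6 + w))*(2*w + 253) = (n + w*(6 + w))*(253 + 2*w) = (253 + 2*w)*(n + w*(6 + w)))
(x(-522, -340) - 373050)/(D(-423, -304) - 251859) = ((2*(-522)³ + 253*(-340) + 265*(-522)² + 1518*(-522) + 2*(-340)*(-522)) - 373050)/(16 - 251859) = ((2*(-142236648) - 86020 + 265*272484 - 792396 + 354960) - 373050)/(-251843) = ((-284473296 - 86020 + 72208260 - 792396 + 354960) - 373050)*(-1/251843) = (-212788492 - 373050)*(-1/251843) = -213161542*(-1/251843) = 213161542/251843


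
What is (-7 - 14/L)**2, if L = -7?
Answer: 25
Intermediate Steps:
(-7 - 14/L)**2 = (-7 - 14/(-7))**2 = (-7 - 14*(-1/7))**2 = (-7 + 2)**2 = (-5)**2 = 25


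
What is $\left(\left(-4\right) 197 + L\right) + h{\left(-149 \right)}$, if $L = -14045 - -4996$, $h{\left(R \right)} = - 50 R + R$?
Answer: $-2536$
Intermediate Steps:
$h{\left(R \right)} = - 49 R$
$L = -9049$ ($L = -14045 + 4996 = -9049$)
$\left(\left(-4\right) 197 + L\right) + h{\left(-149 \right)} = \left(\left(-4\right) 197 - 9049\right) - -7301 = \left(-788 - 9049\right) + 7301 = -9837 + 7301 = -2536$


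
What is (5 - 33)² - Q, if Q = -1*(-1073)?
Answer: -289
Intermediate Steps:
Q = 1073
(5 - 33)² - Q = (5 - 33)² - 1*1073 = (-28)² - 1073 = 784 - 1073 = -289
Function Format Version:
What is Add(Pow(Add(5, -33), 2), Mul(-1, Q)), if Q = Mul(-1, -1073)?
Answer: -289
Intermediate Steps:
Q = 1073
Add(Pow(Add(5, -33), 2), Mul(-1, Q)) = Add(Pow(Add(5, -33), 2), Mul(-1, 1073)) = Add(Pow(-28, 2), -1073) = Add(784, -1073) = -289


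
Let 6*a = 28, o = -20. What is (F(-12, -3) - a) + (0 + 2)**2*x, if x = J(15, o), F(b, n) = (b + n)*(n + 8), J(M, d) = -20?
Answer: -479/3 ≈ -159.67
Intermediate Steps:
F(b, n) = (8 + n)*(b + n) (F(b, n) = (b + n)*(8 + n) = (8 + n)*(b + n))
x = -20
a = 14/3 (a = (1/6)*28 = 14/3 ≈ 4.6667)
(F(-12, -3) - a) + (0 + 2)**2*x = (((-3)**2 + 8*(-12) + 8*(-3) - 12*(-3)) - 1*14/3) + (0 + 2)**2*(-20) = ((9 - 96 - 24 + 36) - 14/3) + 2**2*(-20) = (-75 - 14/3) + 4*(-20) = -239/3 - 80 = -479/3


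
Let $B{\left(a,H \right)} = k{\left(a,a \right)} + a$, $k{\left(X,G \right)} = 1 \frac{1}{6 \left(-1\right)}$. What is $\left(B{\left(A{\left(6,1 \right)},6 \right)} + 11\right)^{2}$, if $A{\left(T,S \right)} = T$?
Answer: $\frac{10201}{36} \approx 283.36$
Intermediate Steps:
$k{\left(X,G \right)} = - \frac{1}{6}$ ($k{\left(X,G \right)} = 1 \frac{1}{-6} = 1 \left(- \frac{1}{6}\right) = - \frac{1}{6}$)
$B{\left(a,H \right)} = - \frac{1}{6} + a$
$\left(B{\left(A{\left(6,1 \right)},6 \right)} + 11\right)^{2} = \left(\left(- \frac{1}{6} + 6\right) + 11\right)^{2} = \left(\frac{35}{6} + 11\right)^{2} = \left(\frac{101}{6}\right)^{2} = \frac{10201}{36}$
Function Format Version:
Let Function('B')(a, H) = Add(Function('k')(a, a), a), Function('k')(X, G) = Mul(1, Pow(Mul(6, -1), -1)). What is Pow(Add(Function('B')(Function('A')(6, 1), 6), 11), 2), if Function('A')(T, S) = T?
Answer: Rational(10201, 36) ≈ 283.36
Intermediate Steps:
Function('k')(X, G) = Rational(-1, 6) (Function('k')(X, G) = Mul(1, Pow(-6, -1)) = Mul(1, Rational(-1, 6)) = Rational(-1, 6))
Function('B')(a, H) = Add(Rational(-1, 6), a)
Pow(Add(Function('B')(Function('A')(6, 1), 6), 11), 2) = Pow(Add(Add(Rational(-1, 6), 6), 11), 2) = Pow(Add(Rational(35, 6), 11), 2) = Pow(Rational(101, 6), 2) = Rational(10201, 36)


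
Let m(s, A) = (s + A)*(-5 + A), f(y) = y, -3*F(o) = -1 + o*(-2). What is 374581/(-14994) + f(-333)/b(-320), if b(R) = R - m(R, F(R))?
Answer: -1212192712/48528081 ≈ -24.979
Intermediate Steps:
F(o) = ⅓ + 2*o/3 (F(o) = -(-1 + o*(-2))/3 = -(-1 - 2*o)/3 = ⅓ + 2*o/3)
m(s, A) = (-5 + A)*(A + s) (m(s, A) = (A + s)*(-5 + A) = (-5 + A)*(A + s))
b(R) = 5/3 - (⅓ + 2*R/3)² + 28*R/3 - R*(⅓ + 2*R/3) (b(R) = R - ((⅓ + 2*R/3)² - 5*(⅓ + 2*R/3) - 5*R + (⅓ + 2*R/3)*R) = R - ((⅓ + 2*R/3)² + (-5/3 - 10*R/3) - 5*R + R*(⅓ + 2*R/3)) = R - (-5/3 + (⅓ + 2*R/3)² - 25*R/3 + R*(⅓ + 2*R/3)) = R + (5/3 - (⅓ + 2*R/3)² + 25*R/3 - R*(⅓ + 2*R/3)) = 5/3 - (⅓ + 2*R/3)² + 28*R/3 - R*(⅓ + 2*R/3))
374581/(-14994) + f(-333)/b(-320) = 374581/(-14994) - 333/(14/9 - 10/9*(-320)² + (77/9)*(-320)) = 374581*(-1/14994) - 333/(14/9 - 10/9*102400 - 24640/9) = -374581/14994 - 333/(14/9 - 1024000/9 - 24640/9) = -374581/14994 - 333/(-116514) = -374581/14994 - 333*(-1/116514) = -374581/14994 + 37/12946 = -1212192712/48528081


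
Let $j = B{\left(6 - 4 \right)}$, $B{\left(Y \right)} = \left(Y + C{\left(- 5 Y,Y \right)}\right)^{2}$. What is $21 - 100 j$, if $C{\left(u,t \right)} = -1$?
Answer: $-79$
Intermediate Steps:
$B{\left(Y \right)} = \left(-1 + Y\right)^{2}$ ($B{\left(Y \right)} = \left(Y - 1\right)^{2} = \left(-1 + Y\right)^{2}$)
$j = 1$ ($j = \left(-1 + \left(6 - 4\right)\right)^{2} = \left(-1 + 2\right)^{2} = 1^{2} = 1$)
$21 - 100 j = 21 - 100 = -79$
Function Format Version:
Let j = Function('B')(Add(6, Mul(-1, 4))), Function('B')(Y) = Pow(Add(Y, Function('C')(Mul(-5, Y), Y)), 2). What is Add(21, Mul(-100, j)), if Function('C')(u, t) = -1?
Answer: -79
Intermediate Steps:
Function('B')(Y) = Pow(Add(-1, Y), 2) (Function('B')(Y) = Pow(Add(Y, -1), 2) = Pow(Add(-1, Y), 2))
j = 1 (j = Pow(Add(-1, Add(6, Mul(-1, 4))), 2) = Pow(Add(-1, Add(6, -4)), 2) = Pow(Add(-1, 2), 2) = Pow(1, 2) = 1)
Add(21, Mul(-100, j)) = Add(21, Mul(-100, 1)) = Add(21, -100) = -79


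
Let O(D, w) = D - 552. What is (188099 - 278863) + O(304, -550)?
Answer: -91012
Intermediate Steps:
O(D, w) = -552 + D
(188099 - 278863) + O(304, -550) = (188099 - 278863) + (-552 + 304) = -90764 - 248 = -91012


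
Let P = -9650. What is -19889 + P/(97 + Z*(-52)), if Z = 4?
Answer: -2198029/111 ≈ -19802.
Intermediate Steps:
-19889 + P/(97 + Z*(-52)) = -19889 - 9650/(97 + 4*(-52)) = -19889 - 9650/(97 - 208) = -19889 - 9650/(-111) = -19889 - 9650*(-1/111) = -19889 + 9650/111 = -2198029/111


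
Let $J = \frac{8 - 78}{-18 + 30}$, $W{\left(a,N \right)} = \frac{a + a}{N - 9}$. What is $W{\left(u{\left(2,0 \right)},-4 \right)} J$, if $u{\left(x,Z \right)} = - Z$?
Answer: $0$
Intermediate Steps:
$W{\left(a,N \right)} = \frac{2 a}{-9 + N}$
$J = - \frac{35}{6}$ ($J = - \frac{70}{12} = \left(-70\right) \frac{1}{12} = - \frac{35}{6} \approx -5.8333$)
$W{\left(u{\left(2,0 \right)},-4 \right)} J = \frac{2 \left(\left(-1\right) 0\right)}{-9 - 4} \left(- \frac{35}{6}\right) = 2 \cdot 0 \frac{1}{-13} \left(- \frac{35}{6}\right) = 2 \cdot 0 \left(- \frac{1}{13}\right) \left(- \frac{35}{6}\right) = 0 \left(- \frac{35}{6}\right) = 0$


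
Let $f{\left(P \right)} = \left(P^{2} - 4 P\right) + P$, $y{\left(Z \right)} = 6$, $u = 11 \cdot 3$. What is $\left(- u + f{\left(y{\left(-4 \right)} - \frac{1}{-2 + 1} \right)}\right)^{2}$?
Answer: $25$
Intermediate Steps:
$u = 33$
$f{\left(P \right)} = P^{2} - 3 P$
$\left(- u + f{\left(y{\left(-4 \right)} - \frac{1}{-2 + 1} \right)}\right)^{2} = \left(\left(-1\right) 33 + \left(6 - \frac{1}{-2 + 1}\right) \left(-3 + \left(6 - \frac{1}{-2 + 1}\right)\right)\right)^{2} = \left(-33 + \left(6 - \frac{1}{-1}\right) \left(-3 + \left(6 - \frac{1}{-1}\right)\right)\right)^{2} = \left(-33 + \left(6 - -1\right) \left(-3 + \left(6 - -1\right)\right)\right)^{2} = \left(-33 + \left(6 + 1\right) \left(-3 + \left(6 + 1\right)\right)\right)^{2} = \left(-33 + 7 \left(-3 + 7\right)\right)^{2} = \left(-33 + 7 \cdot 4\right)^{2} = \left(-33 + 28\right)^{2} = \left(-5\right)^{2} = 25$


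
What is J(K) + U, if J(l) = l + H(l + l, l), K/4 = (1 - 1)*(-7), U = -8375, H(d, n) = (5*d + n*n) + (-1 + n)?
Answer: -8376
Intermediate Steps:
H(d, n) = -1 + n + n**2 + 5*d (H(d, n) = (5*d + n**2) + (-1 + n) = (n**2 + 5*d) + (-1 + n) = -1 + n + n**2 + 5*d)
K = 0 (K = 4*((1 - 1)*(-7)) = 4*(0*(-7)) = 4*0 = 0)
J(l) = -1 + l**2 + 12*l (J(l) = l + (-1 + l + l**2 + 5*(l + l)) = l + (-1 + l + l**2 + 5*(2*l)) = l + (-1 + l + l**2 + 10*l) = l + (-1 + l**2 + 11*l) = -1 + l**2 + 12*l)
J(K) + U = (-1 + 0**2 + 12*0) - 8375 = (-1 + 0 + 0) - 8375 = -1 - 8375 = -8376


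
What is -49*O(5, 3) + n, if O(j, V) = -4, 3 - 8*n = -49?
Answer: 405/2 ≈ 202.50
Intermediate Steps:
n = 13/2 (n = 3/8 - ⅛*(-49) = 3/8 + 49/8 = 13/2 ≈ 6.5000)
-49*O(5, 3) + n = -49*(-4) + 13/2 = 196 + 13/2 = 405/2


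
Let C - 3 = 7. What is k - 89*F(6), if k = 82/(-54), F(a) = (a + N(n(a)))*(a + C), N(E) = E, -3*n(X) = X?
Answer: -153833/27 ≈ -5697.5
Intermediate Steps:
n(X) = -X/3
C = 10 (C = 3 + 7 = 10)
F(a) = 2*a*(10 + a)/3 (F(a) = (a - a/3)*(a + 10) = (2*a/3)*(10 + a) = 2*a*(10 + a)/3)
k = -41/27 (k = 82*(-1/54) = -41/27 ≈ -1.5185)
k - 89*F(6) = -41/27 - 178*6*(10 + 6)/3 = -41/27 - 178*6*16/3 = -41/27 - 89*64 = -41/27 - 5696 = -153833/27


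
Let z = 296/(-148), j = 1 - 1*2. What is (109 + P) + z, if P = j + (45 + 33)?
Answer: 184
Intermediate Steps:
j = -1 (j = 1 - 2 = -1)
z = -2 (z = 296*(-1/148) = -2)
P = 77 (P = -1 + (45 + 33) = -1 + 78 = 77)
(109 + P) + z = (109 + 77) - 2 = 186 - 2 = 184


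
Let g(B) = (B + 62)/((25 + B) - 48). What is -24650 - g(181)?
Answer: -3894943/158 ≈ -24652.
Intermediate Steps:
g(B) = (62 + B)/(-23 + B)
-24650 - g(181) = -24650 - (62 + 181)/(-23 + 181) = -24650 - 243/158 = -3894943/158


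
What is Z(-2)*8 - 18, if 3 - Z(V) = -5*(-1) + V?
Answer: -18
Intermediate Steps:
Z(V) = -2 - V (Z(V) = 3 - (-5*(-1) + V) = 3 - (5 + V) = 3 + (-5 - V) = -2 - V)
Z(-2)*8 - 18 = (-2 - 1*(-2))*8 - 18 = (-2 + 2)*8 - 18 = 0*8 - 18 = 0 - 18 = -18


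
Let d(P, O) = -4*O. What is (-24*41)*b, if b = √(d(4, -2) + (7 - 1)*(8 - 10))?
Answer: -1968*I ≈ -1968.0*I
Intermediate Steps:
b = 2*I (b = √(-4*(-2) + (7 - 1)*(8 - 10)) = √(8 + 6*(-2)) = √(8 - 12) = √(-4) = 2*I ≈ 2.0*I)
(-24*41)*b = (-24*41)*(2*I) = -1968*I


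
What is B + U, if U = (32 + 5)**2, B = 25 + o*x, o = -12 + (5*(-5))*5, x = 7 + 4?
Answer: -113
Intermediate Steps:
x = 11
o = -137 (o = -12 - 25*5 = -12 - 125 = -137)
B = -1482 (B = 25 - 137*11 = 25 - 1507 = -1482)
U = 1369 (U = 37**2 = 1369)
B + U = -1482 + 1369 = -113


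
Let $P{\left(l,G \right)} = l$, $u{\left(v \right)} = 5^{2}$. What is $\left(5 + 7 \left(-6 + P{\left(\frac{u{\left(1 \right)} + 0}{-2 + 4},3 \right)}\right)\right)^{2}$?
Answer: $\frac{10201}{4} \approx 2550.3$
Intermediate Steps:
$u{\left(v \right)} = 25$
$\left(5 + 7 \left(-6 + P{\left(\frac{u{\left(1 \right)} + 0}{-2 + 4},3 \right)}\right)\right)^{2} = \left(5 + 7 \left(-6 + \frac{25 + 0}{-2 + 4}\right)\right)^{2} = \left(5 + 7 \left(-6 + \frac{25}{2}\right)\right)^{2} = \left(5 + 7 \cdot \frac{13}{2}\right)^{2} = \left(5 + \frac{91}{2}\right)^{2} = \left(\frac{101}{2}\right)^{2} = \frac{10201}{4}$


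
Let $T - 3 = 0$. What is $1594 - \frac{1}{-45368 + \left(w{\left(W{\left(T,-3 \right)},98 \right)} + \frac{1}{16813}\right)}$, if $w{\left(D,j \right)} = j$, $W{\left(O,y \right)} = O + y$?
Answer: $\frac{1213232484159}{761124509} \approx 1594.0$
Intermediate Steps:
$T = 3$ ($T = 3 + 0 = 3$)
$1594 - \frac{1}{-45368 + \left(w{\left(W{\left(T,-3 \right)},98 \right)} + \frac{1}{16813}\right)} = 1594 - \frac{1}{-45368 + \left(98 + \frac{1}{16813}\right)} = 1594 - \frac{1}{-45368 + \frac{1647675}{16813}} = 1594 - \frac{1}{- \frac{761124509}{16813}} = 1594 - - \frac{16813}{761124509} = 1594 + \frac{16813}{761124509} = \frac{1213232484159}{761124509}$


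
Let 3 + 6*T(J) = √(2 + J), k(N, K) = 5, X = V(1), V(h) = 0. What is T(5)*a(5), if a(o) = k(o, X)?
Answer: -5/2 + 5*√7/6 ≈ -0.29521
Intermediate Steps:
X = 0
a(o) = 5
T(J) = -½ + √(2 + J)/6
T(5)*a(5) = (-½ + √(2 + 5)/6)*5 = (-½ + √7/6)*5 = -5/2 + 5*√7/6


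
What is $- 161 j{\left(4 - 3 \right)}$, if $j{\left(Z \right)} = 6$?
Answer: $-966$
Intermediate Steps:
$- 161 j{\left(4 - 3 \right)} = \left(-161\right) 6 = -966$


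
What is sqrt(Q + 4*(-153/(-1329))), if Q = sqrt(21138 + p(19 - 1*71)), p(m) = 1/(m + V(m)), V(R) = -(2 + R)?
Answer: sqrt(361488 + 1962490*sqrt(3382))/886 ≈ 12.077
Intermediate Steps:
V(R) = -2 - R
p(m) = -1/2 (p(m) = 1/(m + (-2 - m)) = 1/(-2) = -1/2)
Q = 5*sqrt(3382)/2 (Q = sqrt(21138 - 1/2) = sqrt(42275/2) = 5*sqrt(3382)/2 ≈ 145.39)
sqrt(Q + 4*(-153/(-1329))) = sqrt(5*sqrt(3382)/2 + 4*(-153/(-1329))) = sqrt(5*sqrt(3382)/2 + 4*(-153*(-1/1329))) = sqrt(5*sqrt(3382)/2 + 4*(51/443)) = sqrt(5*sqrt(3382)/2 + 204/443) = sqrt(204/443 + 5*sqrt(3382)/2)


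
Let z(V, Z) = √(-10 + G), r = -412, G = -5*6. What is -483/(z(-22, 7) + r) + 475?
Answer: 20211599/42446 + 483*I*√10/84892 ≈ 476.17 + 0.017992*I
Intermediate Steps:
G = -30
z(V, Z) = 2*I*√10 (z(V, Z) = √(-10 - 30) = √(-40) = 2*I*√10)
-483/(z(-22, 7) + r) + 475 = -483/(2*I*√10 - 412) + 475 = -483/(-412 + 2*I*√10) + 475 = 475 - 483/(-412 + 2*I*√10)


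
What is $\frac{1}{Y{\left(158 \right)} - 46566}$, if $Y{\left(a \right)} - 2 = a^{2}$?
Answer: $- \frac{1}{21600} \approx -4.6296 \cdot 10^{-5}$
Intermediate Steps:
$Y{\left(a \right)} = 2 + a^{2}$
$\frac{1}{Y{\left(158 \right)} - 46566} = \frac{1}{\left(2 + 158^{2}\right) - 46566} = \frac{1}{\left(2 + 24964\right) - 46566} = \frac{1}{24966 - 46566} = \frac{1}{-21600} = - \frac{1}{21600}$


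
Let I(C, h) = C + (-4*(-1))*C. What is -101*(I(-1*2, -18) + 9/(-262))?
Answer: 265529/262 ≈ 1013.5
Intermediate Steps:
I(C, h) = 5*C (I(C, h) = C + 4*C = 5*C)
-101*(I(-1*2, -18) + 9/(-262)) = -101*(5*(-1*2) + 9/(-262)) = -101*(5*(-2) + 9*(-1/262)) = -101*(-10 - 9/262) = -101*(-2629/262) = 265529/262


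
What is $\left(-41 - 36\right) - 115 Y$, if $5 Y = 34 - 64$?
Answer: $613$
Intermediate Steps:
$Y = -6$ ($Y = \frac{34 - 64}{5} = \frac{1}{5} \left(-30\right) = -6$)
$\left(-41 - 36\right) - 115 Y = \left(-41 - 36\right) - -690 = \left(-41 - 36\right) + 690 = -77 + 690 = 613$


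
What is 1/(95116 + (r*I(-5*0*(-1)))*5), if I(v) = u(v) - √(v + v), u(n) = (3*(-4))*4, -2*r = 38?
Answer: 1/99676 ≈ 1.0032e-5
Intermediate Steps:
r = -19 (r = -½*38 = -19)
u(n) = -48 (u(n) = -12*4 = -48)
I(v) = -48 - √2*√v (I(v) = -48 - √(v + v) = -48 - √(2*v) = -48 - √2*√v)
1/(95116 + (r*I(-5*0*(-1)))*5) = 1/(95116 - 19*(-48 - √2*√(-5*0*(-1)))*5) = 1/(95116 - 19*(-48 - √2*√(0*(-1)))*5) = 1/(95116 - 19*(-48 - √2*√0)*5) = 1/(95116 - 19*(-48 - 1*√2*0)*5) = 1/(95116 - 19*(-48 + 0)*5) = 1/(95116 - 19*(-48)*5) = 1/(95116 + 912*5) = 1/(95116 + 4560) = 1/99676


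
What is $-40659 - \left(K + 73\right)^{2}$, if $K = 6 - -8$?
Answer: $-48228$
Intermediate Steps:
$K = 14$ ($K = 6 + 8 = 14$)
$-40659 - \left(K + 73\right)^{2} = -40659 - \left(14 + 73\right)^{2} = -40659 - 87^{2} = -40659 - 7569 = -48228$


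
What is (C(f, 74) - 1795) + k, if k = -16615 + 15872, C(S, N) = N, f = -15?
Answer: -2464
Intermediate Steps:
k = -743
(C(f, 74) - 1795) + k = (74 - 1795) - 743 = -1721 - 743 = -2464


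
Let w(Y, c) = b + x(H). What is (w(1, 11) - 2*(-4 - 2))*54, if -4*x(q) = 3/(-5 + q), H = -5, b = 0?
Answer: 13041/20 ≈ 652.05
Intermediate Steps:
x(q) = -3/(4*(-5 + q))
w(Y, c) = 3/40 (w(Y, c) = 0 - 3/(-20 + 4*(-5)) = 0 - 3/(-20 - 20) = 0 - 3/(-40) = 0 - 3*(-1/40) = 0 + 3/40 = 3/40)
(w(1, 11) - 2*(-4 - 2))*54 = (3/40 - 2*(-4 - 2))*54 = (3/40 - 2*(-6))*54 = (3/40 + 12)*54 = (483/40)*54 = 13041/20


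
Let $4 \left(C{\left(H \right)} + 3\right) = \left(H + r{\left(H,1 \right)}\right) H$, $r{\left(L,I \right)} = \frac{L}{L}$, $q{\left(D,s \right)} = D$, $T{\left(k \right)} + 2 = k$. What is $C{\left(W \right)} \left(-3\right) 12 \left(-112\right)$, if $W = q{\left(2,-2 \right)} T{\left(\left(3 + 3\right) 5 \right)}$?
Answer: $3205440$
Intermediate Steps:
$T{\left(k \right)} = -2 + k$
$r{\left(L,I \right)} = 1$
$W = 56$ ($W = 2 \left(-2 + \left(3 + 3\right) 5\right) = 2 \left(-2 + 6 \cdot 5\right) = 2 \left(-2 + 30\right) = 2 \cdot 28 = 56$)
$C{\left(H \right)} = -3 + \frac{H \left(1 + H\right)}{4}$ ($C{\left(H \right)} = -3 + \frac{\left(H + 1\right) H}{4} = -3 + \frac{\left(1 + H\right) H}{4} = -3 + \frac{H \left(1 + H\right)}{4}$)
$C{\left(W \right)} \left(-3\right) 12 \left(-112\right) = \left(-3 + \frac{1}{4} \cdot 56 + \frac{56^{2}}{4}\right) \left(-3\right) 12 \left(-112\right) = \left(-3 + 14 + \frac{1}{4} \cdot 3136\right) \left(-3\right) 12 \left(-112\right) = \left(-3 + 14 + 784\right) \left(-3\right) 12 \left(-112\right) = 795 \left(-3\right) 12 \left(-112\right) = \left(-2385\right) 12 \left(-112\right) = \left(-28620\right) \left(-112\right) = 3205440$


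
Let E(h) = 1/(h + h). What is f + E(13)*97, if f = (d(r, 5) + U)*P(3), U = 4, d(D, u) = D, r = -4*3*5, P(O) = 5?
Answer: -7183/26 ≈ -276.27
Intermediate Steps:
r = -60 (r = -12*5 = -60)
E(h) = 1/(2*h)
f = -280 (f = (-60 + 4)*5 = -56*5 = -280)
f + E(13)*97 = -280 + ((½)/13)*97 = -280 + ((½)*(1/13))*97 = -280 + (1/26)*97 = -280 + 97/26 = -7183/26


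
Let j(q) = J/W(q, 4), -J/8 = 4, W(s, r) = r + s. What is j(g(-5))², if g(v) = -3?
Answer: 1024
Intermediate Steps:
J = -32 (J = -8*4 = -32)
j(q) = -32/(4 + q)
j(g(-5))² = (-32/(4 - 3))² = (-32/1)² = (-32*1)² = (-32)² = 1024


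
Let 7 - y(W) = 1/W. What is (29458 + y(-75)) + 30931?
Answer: 4529701/75 ≈ 60396.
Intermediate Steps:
y(W) = 7 - 1/W
(29458 + y(-75)) + 30931 = (29458 + (7 - 1/(-75))) + 30931 = (29458 + (7 - 1*(-1/75))) + 30931 = (29458 + (7 + 1/75)) + 30931 = (29458 + 526/75) + 30931 = 2209876/75 + 30931 = 4529701/75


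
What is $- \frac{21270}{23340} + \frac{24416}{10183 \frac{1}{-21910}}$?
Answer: $- \frac{416201867427}{7922374} \approx -52535.0$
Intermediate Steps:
$- \frac{21270}{23340} + \frac{24416}{10183 \frac{1}{-21910}} = \left(-21270\right) \frac{1}{23340} + \frac{24416}{10183 \left(- \frac{1}{21910}\right)} = - \frac{709}{778} + \frac{24416}{- \frac{10183}{21910}} = - \frac{709}{778} + 24416 \left(- \frac{21910}{10183}\right) = - \frac{709}{778} - \frac{534954560}{10183} = - \frac{416201867427}{7922374}$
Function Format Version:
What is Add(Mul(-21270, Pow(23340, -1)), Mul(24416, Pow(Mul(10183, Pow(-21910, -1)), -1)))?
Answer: Rational(-416201867427, 7922374) ≈ -52535.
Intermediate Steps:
Add(Mul(-21270, Pow(23340, -1)), Mul(24416, Pow(Mul(10183, Pow(-21910, -1)), -1))) = Add(Mul(-21270, Rational(1, 23340)), Mul(24416, Pow(Mul(10183, Rational(-1, 21910)), -1))) = Add(Rational(-709, 778), Mul(24416, Pow(Rational(-10183, 21910), -1))) = Add(Rational(-709, 778), Mul(24416, Rational(-21910, 10183))) = Add(Rational(-709, 778), Rational(-534954560, 10183)) = Rational(-416201867427, 7922374)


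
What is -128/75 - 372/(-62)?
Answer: 322/75 ≈ 4.2933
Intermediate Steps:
-128/75 - 372/(-62) = -128*1/75 - 372*(-1/62) = -128/75 + 6 = 322/75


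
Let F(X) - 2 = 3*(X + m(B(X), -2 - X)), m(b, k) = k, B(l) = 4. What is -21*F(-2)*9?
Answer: 756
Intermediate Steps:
F(X) = -4 (F(X) = 2 + 3*(X + (-2 - X)) = 2 + 3*(-2) = 2 - 6 = -4)
-21*F(-2)*9 = -21*(-4)*9 = 84*9 = 756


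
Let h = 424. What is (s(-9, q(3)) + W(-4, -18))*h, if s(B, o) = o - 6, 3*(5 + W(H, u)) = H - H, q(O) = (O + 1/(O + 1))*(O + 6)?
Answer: 7738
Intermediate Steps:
q(O) = (6 + O)*(O + 1/(1 + O)) (q(O) = (O + 1/(1 + O))*(6 + O) = (6 + O)*(O + 1/(1 + O)))
W(H, u) = -5 (W(H, u) = -5 + (H - H)/3 = -5 + (1/3)*0 = -5 + 0 = -5)
s(B, o) = -6 + o
(s(-9, q(3)) + W(-4, -18))*h = ((-6 + (6 + 3**3 + 7*3 + 7*3**2)/(1 + 3)) - 5)*424 = ((-6 + (6 + 27 + 21 + 7*9)/4) - 5)*424 = ((-6 + (6 + 27 + 21 + 63)/4) - 5)*424 = ((-6 + (1/4)*117) - 5)*424 = ((-6 + 117/4) - 5)*424 = (93/4 - 5)*424 = (73/4)*424 = 7738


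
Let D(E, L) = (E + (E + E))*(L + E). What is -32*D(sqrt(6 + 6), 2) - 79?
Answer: -1231 - 384*sqrt(3) ≈ -1896.1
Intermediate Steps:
D(E, L) = 3*E*(E + L) (D(E, L) = (E + 2*E)*(E + L) = (3*E)*(E + L) = 3*E*(E + L))
-32*D(sqrt(6 + 6), 2) - 79 = -96*sqrt(6 + 6)*(sqrt(6 + 6) + 2) - 79 = -96*sqrt(12)*(sqrt(12) + 2) - 79 = -96*2*sqrt(3)*(2*sqrt(3) + 2) - 79 = -96*2*sqrt(3)*(2 + 2*sqrt(3)) - 79 = -192*sqrt(3)*(2 + 2*sqrt(3)) - 79 = -79 - 192*sqrt(3)*(2 + 2*sqrt(3))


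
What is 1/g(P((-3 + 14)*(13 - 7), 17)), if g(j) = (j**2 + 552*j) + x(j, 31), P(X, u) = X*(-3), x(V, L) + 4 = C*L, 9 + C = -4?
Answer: -1/70499 ≈ -1.4185e-5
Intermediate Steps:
C = -13 (C = -9 - 4 = -13)
x(V, L) = -4 - 13*L
P(X, u) = -3*X
g(j) = -407 + j**2 + 552*j (g(j) = (j**2 + 552*j) + (-4 - 13*31) = (j**2 + 552*j) + (-4 - 403) = (j**2 + 552*j) - 407 = -407 + j**2 + 552*j)
1/g(P((-3 + 14)*(13 - 7), 17)) = 1/(-407 + (-3*(-3 + 14)*(13 - 7))**2 + 552*(-3*(-3 + 14)*(13 - 7))) = 1/(-407 + (-33*6)**2 + 552*(-33*6)) = 1/(-407 + (-3*66)**2 + 552*(-3*66)) = 1/(-407 + (-198)**2 + 552*(-198)) = 1/(-407 + 39204 - 109296) = 1/(-70499) = -1/70499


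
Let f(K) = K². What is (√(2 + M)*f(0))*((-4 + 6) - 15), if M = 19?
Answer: 0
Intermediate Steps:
(√(2 + M)*f(0))*((-4 + 6) - 15) = (√(2 + 19)*0²)*((-4 + 6) - 15) = (√21*0)*(2 - 15) = 0*(-13) = 0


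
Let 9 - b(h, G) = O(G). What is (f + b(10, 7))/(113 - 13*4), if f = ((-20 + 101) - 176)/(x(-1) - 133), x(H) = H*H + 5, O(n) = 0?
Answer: 1238/7747 ≈ 0.15980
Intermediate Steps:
b(h, G) = 9 (b(h, G) = 9 - 1*0 = 9 + 0 = 9)
x(H) = 5 + H² (x(H) = H² + 5 = 5 + H²)
f = 95/127 (f = ((-20 + 101) - 176)/((5 + (-1)²) - 133) = (81 - 176)/((5 + 1) - 133) = -95/(6 - 133) = -95/(-127) = -95*(-1/127) = 95/127 ≈ 0.74803)
(f + b(10, 7))/(113 - 13*4) = (95/127 + 9)/(113 - 13*4) = 1238/(127*(113 - 52)) = (1238/127)/61 = (1238/127)*(1/61) = 1238/7747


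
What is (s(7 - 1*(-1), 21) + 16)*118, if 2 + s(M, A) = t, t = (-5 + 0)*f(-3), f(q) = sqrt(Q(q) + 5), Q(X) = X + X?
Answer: 1652 - 590*I ≈ 1652.0 - 590.0*I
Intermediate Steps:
Q(X) = 2*X
f(q) = sqrt(5 + 2*q) (f(q) = sqrt(2*q + 5) = sqrt(5 + 2*q))
t = -5*I (t = (-5 + 0)*sqrt(5 + 2*(-3)) = -5*sqrt(5 - 6) = -5*I ≈ -5.0*I)
s(M, A) = -2 - 5*I
(s(7 - 1*(-1), 21) + 16)*118 = ((-2 - 5*I) + 16)*118 = (14 - 5*I)*118 = 1652 - 590*I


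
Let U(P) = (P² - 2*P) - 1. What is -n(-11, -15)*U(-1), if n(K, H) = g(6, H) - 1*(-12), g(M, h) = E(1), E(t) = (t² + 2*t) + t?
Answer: -32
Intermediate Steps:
E(t) = t² + 3*t
g(M, h) = 4 (g(M, h) = 1*(3 + 1) = 1*4 = 4)
n(K, H) = 16 (n(K, H) = 4 - 1*(-12) = 4 + 12 = 16)
U(P) = -1 + P² - 2*P
-n(-11, -15)*U(-1) = -16*(-1 + (-1)² - 2*(-1)) = -16*(-1 + 1 + 2) = -16*2 = -1*32 = -32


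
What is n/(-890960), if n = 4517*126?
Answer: -40653/63640 ≈ -0.63880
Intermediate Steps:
n = 569142
n/(-890960) = 569142/(-890960) = 569142*(-1/890960) = -40653/63640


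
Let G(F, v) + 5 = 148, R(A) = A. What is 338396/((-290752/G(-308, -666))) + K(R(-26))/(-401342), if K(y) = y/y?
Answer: -220695360381/1326033968 ≈ -166.43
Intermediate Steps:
G(F, v) = 143 (G(F, v) = -5 + 148 = 143)
K(y) = 1
338396/((-290752/G(-308, -666))) + K(R(-26))/(-401342) = 338396/((-290752/143)) + 1/(-401342) = 338396/((-290752*1/143)) + 1*(-1/401342) = 338396/(-26432/13) - 1/401342 = 338396*(-13/26432) - 1/401342 = -1099787/6608 - 1/401342 = -220695360381/1326033968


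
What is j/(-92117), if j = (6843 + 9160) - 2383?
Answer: -13620/92117 ≈ -0.14786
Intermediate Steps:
j = 13620 (j = 16003 - 2383 = 13620)
j/(-92117) = 13620/(-92117) = 13620*(-1/92117) = -13620/92117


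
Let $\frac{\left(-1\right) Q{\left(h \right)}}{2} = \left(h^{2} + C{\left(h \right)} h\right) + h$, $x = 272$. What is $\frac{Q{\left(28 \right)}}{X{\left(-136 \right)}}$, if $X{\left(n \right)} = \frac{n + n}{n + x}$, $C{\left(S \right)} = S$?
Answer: $1596$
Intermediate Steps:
$X{\left(n \right)} = \frac{2 n}{272 + n}$ ($X{\left(n \right)} = \frac{n + n}{n + 272} = \frac{2 n}{272 + n}$)
$Q{\left(h \right)} = - 4 h^{2} - 2 h$ ($Q{\left(h \right)} = - 2 \left(\left(h^{2} + h h\right) + h\right) = - 2 \left(\left(h^{2} + h^{2}\right) + h\right) = - 2 \left(2 h^{2} + h\right) = - 2 \left(h + 2 h^{2}\right) = - 4 h^{2} - 2 h$)
$\frac{Q{\left(28 \right)}}{X{\left(-136 \right)}} = \frac{\left(-2\right) 28 \left(1 + 2 \cdot 28\right)}{2 \left(-136\right) \frac{1}{272 - 136}} = \frac{\left(-2\right) 28 \left(1 + 56\right)}{2 \left(-136\right) \frac{1}{136}} = \frac{\left(-2\right) 28 \cdot 57}{2 \left(-136\right) \frac{1}{136}} = - \frac{3192}{-2} = \left(-3192\right) \left(- \frac{1}{2}\right) = 1596$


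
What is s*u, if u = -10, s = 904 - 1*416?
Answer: -4880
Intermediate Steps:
s = 488 (s = 904 - 416 = 488)
s*u = 488*(-10) = -4880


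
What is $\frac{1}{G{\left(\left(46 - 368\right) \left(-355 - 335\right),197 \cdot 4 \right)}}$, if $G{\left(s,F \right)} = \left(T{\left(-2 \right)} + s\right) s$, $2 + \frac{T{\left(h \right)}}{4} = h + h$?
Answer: $\frac{1}{49358620080} \approx 2.026 \cdot 10^{-11}$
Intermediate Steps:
$T{\left(h \right)} = -8 + 8 h$ ($T{\left(h \right)} = -8 + 4 \left(h + h\right) = -8 + 4 \cdot 2 h = -8 + 8 h$)
$G{\left(s,F \right)} = s \left(-24 + s\right)$ ($G{\left(s,F \right)} = \left(\left(-8 + 8 \left(-2\right)\right) + s\right) s = \left(\left(-8 - 16\right) + s\right) s = \left(-24 + s\right) s = s \left(-24 + s\right)$)
$\frac{1}{G{\left(\left(46 - 368\right) \left(-355 - 335\right),197 \cdot 4 \right)}} = \frac{1}{\left(46 - 368\right) \left(-355 - 335\right) \left(-24 + \left(46 - 368\right) \left(-355 - 335\right)\right)} = \frac{1}{\left(-322\right) \left(-690\right) \left(-24 - -222180\right)} = \frac{1}{222180 \left(-24 + 222180\right)} = \frac{1}{222180 \cdot 222156} = \frac{1}{49358620080}$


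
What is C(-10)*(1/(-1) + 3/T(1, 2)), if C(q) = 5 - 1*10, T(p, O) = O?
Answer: -5/2 ≈ -2.5000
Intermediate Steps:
C(q) = -5 (C(q) = 5 - 10 = -5)
C(-10)*(1/(-1) + 3/T(1, 2)) = -5*(1/(-1) + 3/2) = -5*(1*(-1) + 3*(1/2)) = -5*(-1 + 3/2) = -5*1/2 = -5/2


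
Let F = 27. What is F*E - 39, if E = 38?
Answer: 987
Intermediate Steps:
F*E - 39 = 27*38 - 39 = 1026 - 39 = 987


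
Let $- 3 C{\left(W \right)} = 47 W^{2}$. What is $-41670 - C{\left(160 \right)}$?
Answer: $\frac{1078190}{3} \approx 3.594 \cdot 10^{5}$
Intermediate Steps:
$C{\left(W \right)} = - \frac{47 W^{2}}{3}$
$-41670 - C{\left(160 \right)} = -41670 - - \frac{47 \cdot 160^{2}}{3} = -41670 - \left(- \frac{47}{3}\right) 25600 = -41670 - - \frac{1203200}{3} = -41670 + \frac{1203200}{3} = \frac{1078190}{3}$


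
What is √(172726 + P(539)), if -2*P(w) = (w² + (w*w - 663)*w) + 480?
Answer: I*√312358022/2 ≈ 8836.8*I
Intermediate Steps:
P(w) = -240 - w²/2 - w*(-663 + w²)/2 (P(w) = -((w² + (w*w - 663)*w) + 480)/2 = -((w² + (w² - 663)*w) + 480)/2 = -((w² + (-663 + w²)*w) + 480)/2 = -((w² + w*(-663 + w²)) + 480)/2 = -(480 + w² + w*(-663 + w²))/2 = -240 - w²/2 - w*(-663 + w²)/2)
√(172726 + P(539)) = √(172726 + (-240 - ½*539² - ½*539³ + (663/2)*539)) = √(172726 + (-240 - ½*290521 - ½*156590819 + 357357/2)) = √(172726 + (-240 - 290521/2 - 156590819/2 + 357357/2)) = √(172726 - 156524463/2) = √(-156179011/2) = I*√312358022/2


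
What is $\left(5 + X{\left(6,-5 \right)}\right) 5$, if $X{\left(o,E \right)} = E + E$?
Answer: $-25$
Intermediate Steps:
$X{\left(o,E \right)} = 2 E$
$\left(5 + X{\left(6,-5 \right)}\right) 5 = \left(5 + 2 \left(-5\right)\right) 5 = \left(5 - 10\right) 5 = \left(-5\right) 5 = -25$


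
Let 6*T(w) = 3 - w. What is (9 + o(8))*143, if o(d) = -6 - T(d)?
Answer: 3289/6 ≈ 548.17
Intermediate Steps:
T(w) = 1/2 - w/6 (T(w) = (3 - w)/6 = 1/2 - w/6)
o(d) = -13/2 + d/6 (o(d) = -6 - (1/2 - d/6) = -6 + (-1/2 + d/6) = -13/2 + d/6)
(9 + o(8))*143 = (9 + (-13/2 + (1/6)*8))*143 = (9 + (-13/2 + 4/3))*143 = (9 - 31/6)*143 = (23/6)*143 = 3289/6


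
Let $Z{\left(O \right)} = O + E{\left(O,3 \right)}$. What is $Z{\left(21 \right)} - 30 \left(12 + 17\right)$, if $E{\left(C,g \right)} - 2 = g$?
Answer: $-844$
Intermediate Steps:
$E{\left(C,g \right)} = 2 + g$
$Z{\left(O \right)} = 5 + O$ ($Z{\left(O \right)} = O + \left(2 + 3\right) = O + 5 = 5 + O$)
$Z{\left(21 \right)} - 30 \left(12 + 17\right) = \left(5 + 21\right) - 30 \left(12 + 17\right) = 26 - 870 = -844$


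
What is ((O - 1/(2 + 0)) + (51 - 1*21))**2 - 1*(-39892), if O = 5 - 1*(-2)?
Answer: 164897/4 ≈ 41224.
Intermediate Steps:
O = 7 (O = 5 + 2 = 7)
((O - 1/(2 + 0)) + (51 - 1*21))**2 - 1*(-39892) = ((7 - 1/(2 + 0)) + (51 - 1*21))**2 - 1*(-39892) = ((7 - 1/2) + (51 - 21))**2 + 39892 = ((7 + (1/2)*(-1)) + 30)**2 + 39892 = ((7 - 1/2) + 30)**2 + 39892 = (13/2 + 30)**2 + 39892 = (73/2)**2 + 39892 = 5329/4 + 39892 = 164897/4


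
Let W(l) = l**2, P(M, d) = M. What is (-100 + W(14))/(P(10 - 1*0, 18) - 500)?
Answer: -48/245 ≈ -0.19592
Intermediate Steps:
(-100 + W(14))/(P(10 - 1*0, 18) - 500) = (-100 + 14**2)/((10 - 1*0) - 500) = (-100 + 196)/((10 + 0) - 500) = 96/(10 - 500) = 96/(-490) = 96*(-1/490) = -48/245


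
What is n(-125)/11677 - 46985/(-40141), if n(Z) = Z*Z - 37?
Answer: 1174361753/468726457 ≈ 2.5054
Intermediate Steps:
n(Z) = -37 + Z² (n(Z) = Z² - 37 = -37 + Z²)
n(-125)/11677 - 46985/(-40141) = (-37 + (-125)²)/11677 - 46985/(-40141) = (-37 + 15625)*(1/11677) - 46985*(-1/40141) = 15588*(1/11677) + 46985/40141 = 15588/11677 + 46985/40141 = 1174361753/468726457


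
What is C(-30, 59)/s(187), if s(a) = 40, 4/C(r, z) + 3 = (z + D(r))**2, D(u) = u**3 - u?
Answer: 1/7242019180 ≈ 1.3808e-10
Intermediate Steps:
C(r, z) = 4/(-3 + (z + r**3 - r)**2) (C(r, z) = 4/(-3 + (z + (r**3 - r))**2) = 4/(-3 + (z + r**3 - r)**2))
C(-30, 59)/s(187) = (4/(-3 + (59 + (-30)**3 - 1*(-30))**2))/40 = (4/(-3 + (59 - 27000 + 30)**2))*(1/40) = (4/(-3 + (-26911)**2))*(1/40) = (4/(-3 + 724201921))*(1/40) = (4/724201918)*(1/40) = (4*(1/724201918))*(1/40) = (2/362100959)*(1/40) = 1/7242019180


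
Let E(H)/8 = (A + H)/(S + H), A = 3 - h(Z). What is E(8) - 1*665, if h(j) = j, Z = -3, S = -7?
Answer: -553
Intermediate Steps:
A = 6 (A = 3 - 1*(-3) = 3 + 3 = 6)
E(H) = 8*(6 + H)/(-7 + H) (E(H) = 8*((6 + H)/(-7 + H)) = 8*(6 + H)/(-7 + H))
E(8) - 1*665 = 8*(6 + 8)/(-7 + 8) - 1*665 = 8*14/1 - 665 = 8*1*14 - 665 = 112 - 665 = -553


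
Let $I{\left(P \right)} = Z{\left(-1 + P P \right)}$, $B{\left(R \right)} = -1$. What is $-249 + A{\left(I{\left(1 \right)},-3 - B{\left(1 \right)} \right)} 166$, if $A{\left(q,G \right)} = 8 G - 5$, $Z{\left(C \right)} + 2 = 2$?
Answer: $-3735$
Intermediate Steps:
$Z{\left(C \right)} = 0$ ($Z{\left(C \right)} = -2 + 2 = 0$)
$I{\left(P \right)} = 0$
$A{\left(q,G \right)} = -5 + 8 G$
$-249 + A{\left(I{\left(1 \right)},-3 - B{\left(1 \right)} \right)} 166 = -249 + \left(-5 + 8 \left(-3 - -1\right)\right) 166 = -249 + \left(-5 + 8 \left(-3 + 1\right)\right) 166 = -249 + \left(-5 + 8 \left(-2\right)\right) 166 = -249 + \left(-5 - 16\right) 166 = -249 - 3486 = -3735$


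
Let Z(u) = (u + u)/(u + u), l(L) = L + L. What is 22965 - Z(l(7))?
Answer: 22964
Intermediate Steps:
l(L) = 2*L
Z(u) = 1 (Z(u) = (2*u)/((2*u)) = (2*u)*(1/(2*u)) = 1)
22965 - Z(l(7)) = 22965 - 1*1 = 22965 - 1 = 22964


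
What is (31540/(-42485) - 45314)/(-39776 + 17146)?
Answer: 192519683/96143555 ≈ 2.0024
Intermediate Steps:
(31540/(-42485) - 45314)/(-39776 + 17146) = (31540*(-1/42485) - 45314)/(-22630) = (-6308/8497 - 45314)*(-1/22630) = -385039366/8497*(-1/22630) = 192519683/96143555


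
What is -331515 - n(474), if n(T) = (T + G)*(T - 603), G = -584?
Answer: -345705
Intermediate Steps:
n(T) = (-603 + T)*(-584 + T) (n(T) = (T - 584)*(T - 603) = (-584 + T)*(-603 + T) = (-603 + T)*(-584 + T))
-331515 - n(474) = -331515 - (352152 + 474² - 1187*474) = -331515 - (352152 + 224676 - 562638) = -331515 - 1*14190 = -331515 - 14190 = -345705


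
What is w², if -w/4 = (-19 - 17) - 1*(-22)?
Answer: 3136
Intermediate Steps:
w = 56 (w = -4*((-19 - 17) - 1*(-22)) = -4*(-36 + 22) = -4*(-14) = 56)
w² = 56² = 3136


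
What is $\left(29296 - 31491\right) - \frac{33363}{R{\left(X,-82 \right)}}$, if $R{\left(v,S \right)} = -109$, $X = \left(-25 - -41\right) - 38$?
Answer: $- \frac{205892}{109} \approx -1888.9$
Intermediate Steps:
$X = -22$ ($X = \left(-25 + 41\right) - 38 = 16 - 38 = -22$)
$\left(29296 - 31491\right) - \frac{33363}{R{\left(X,-82 \right)}} = \left(29296 - 31491\right) - \frac{33363}{-109} = -2195 - - \frac{33363}{109} = -2195 + \frac{33363}{109} = - \frac{205892}{109}$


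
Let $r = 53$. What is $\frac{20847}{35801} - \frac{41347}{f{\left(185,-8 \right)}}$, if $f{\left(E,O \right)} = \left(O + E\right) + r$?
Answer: $- \frac{1475469137}{8234230} \approx -179.19$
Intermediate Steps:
$f{\left(E,O \right)} = 53 + E + O$ ($f{\left(E,O \right)} = \left(O + E\right) + 53 = \left(E + O\right) + 53 = 53 + E + O$)
$\frac{20847}{35801} - \frac{41347}{f{\left(185,-8 \right)}} = \frac{20847}{35801} - \frac{41347}{53 + 185 - 8} = 20847 \cdot \frac{1}{35801} - \frac{41347}{230} = \frac{20847}{35801} - \frac{41347}{230} = - \frac{1475469137}{8234230}$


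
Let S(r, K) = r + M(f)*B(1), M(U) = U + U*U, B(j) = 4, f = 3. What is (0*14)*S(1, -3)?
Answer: 0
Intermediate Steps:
M(U) = U + U²
S(r, K) = 48 + r (S(r, K) = r + (3*(1 + 3))*4 = r + (3*4)*4 = r + 12*4 = r + 48 = 48 + r)
(0*14)*S(1, -3) = (0*14)*(48 + 1) = 0*49 = 0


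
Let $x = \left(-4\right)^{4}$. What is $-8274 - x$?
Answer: $-8530$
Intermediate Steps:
$x = 256$
$-8274 - x = -8274 - 256 = -8530$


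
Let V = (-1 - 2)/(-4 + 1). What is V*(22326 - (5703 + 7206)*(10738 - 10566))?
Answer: -2198022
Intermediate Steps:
V = 1 (V = -3/(-3) = -3*(-⅓) = 1)
V*(22326 - (5703 + 7206)*(10738 - 10566)) = 1*(22326 - (5703 + 7206)*(10738 - 10566)) = 1*(22326 - 12909*172) = 1*(22326 - 1*2220348) = 1*(22326 - 2220348) = 1*(-2198022) = -2198022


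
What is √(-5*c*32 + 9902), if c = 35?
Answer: 3*√478 ≈ 65.590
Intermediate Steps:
√(-5*c*32 + 9902) = √(-5*35*32 + 9902) = √(-175*32 + 9902) = √(-5600 + 9902) = √4302 = 3*√478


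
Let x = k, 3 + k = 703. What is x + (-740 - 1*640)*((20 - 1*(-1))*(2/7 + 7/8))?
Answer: -65875/2 ≈ -32938.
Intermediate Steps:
k = 700 (k = -3 + 703 = 700)
x = 700
x + (-740 - 1*640)*((20 - 1*(-1))*(2/7 + 7/8)) = 700 + (-740 - 1*640)*((20 - 1*(-1))*(2/7 + 7/8)) = 700 + (-740 - 640)*((20 + 1)*(2*(1/7) + 7*(1/8))) = 700 - 28980*(2/7 + 7/8) = 700 - 28980*65/56 = 700 - 1380*195/8 = 700 - 67275/2 = -65875/2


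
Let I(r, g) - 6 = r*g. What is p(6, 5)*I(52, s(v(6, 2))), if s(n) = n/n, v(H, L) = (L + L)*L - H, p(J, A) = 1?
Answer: 58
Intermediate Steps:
v(H, L) = -H + 2*L**2 (v(H, L) = (2*L)*L - H = 2*L**2 - H = -H + 2*L**2)
s(n) = 1
I(r, g) = 6 + g*r (I(r, g) = 6 + r*g = 6 + g*r)
p(6, 5)*I(52, s(v(6, 2))) = 1*(6 + 1*52) = 1*(6 + 52) = 1*58 = 58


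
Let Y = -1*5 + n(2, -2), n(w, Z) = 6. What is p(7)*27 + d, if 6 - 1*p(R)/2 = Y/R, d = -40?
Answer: 1934/7 ≈ 276.29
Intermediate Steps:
Y = 1 (Y = -1*5 + 6 = -5 + 6 = 1)
p(R) = 12 - 2/R
p(7)*27 + d = (12 - 2/7)*27 - 40 = (82/7)*27 - 40 = 2214/7 - 40 = 1934/7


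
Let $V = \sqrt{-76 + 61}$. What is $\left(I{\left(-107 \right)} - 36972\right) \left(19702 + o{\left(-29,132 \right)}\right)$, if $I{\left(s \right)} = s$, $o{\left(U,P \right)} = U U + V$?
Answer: $-761713897 - 37079 i \sqrt{15} \approx -7.6171 \cdot 10^{8} - 1.4361 \cdot 10^{5} i$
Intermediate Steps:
$V = i \sqrt{15}$ ($V = \sqrt{-15} = i \sqrt{15} \approx 3.873 i$)
$o{\left(U,P \right)} = U^{2} + i \sqrt{15}$ ($o{\left(U,P \right)} = U U + i \sqrt{15} = U^{2} + i \sqrt{15}$)
$\left(I{\left(-107 \right)} - 36972\right) \left(19702 + o{\left(-29,132 \right)}\right) = \left(-107 - 36972\right) \left(19702 + \left(\left(-29\right)^{2} + i \sqrt{15}\right)\right) = - 37079 \left(19702 + \left(841 + i \sqrt{15}\right)\right) = - 37079 \left(20543 + i \sqrt{15}\right) = -761713897 - 37079 i \sqrt{15}$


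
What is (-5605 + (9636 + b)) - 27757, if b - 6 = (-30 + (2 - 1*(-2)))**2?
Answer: -23044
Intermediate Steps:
b = 682 (b = 6 + (-30 + (2 - 1*(-2)))**2 = 6 + (-30 + (2 + 2))**2 = 6 + (-30 + 4)**2 = 6 + (-26)**2 = 6 + 676 = 682)
(-5605 + (9636 + b)) - 27757 = (-5605 + (9636 + 682)) - 27757 = (-5605 + 10318) - 27757 = 4713 - 27757 = -23044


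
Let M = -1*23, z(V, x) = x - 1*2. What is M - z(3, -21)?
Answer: 0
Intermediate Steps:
z(V, x) = -2 + x (z(V, x) = x - 2 = -2 + x)
M = -23
M - z(3, -21) = -23 - (-2 - 21) = -23 - 1*(-23) = -23 + 23 = 0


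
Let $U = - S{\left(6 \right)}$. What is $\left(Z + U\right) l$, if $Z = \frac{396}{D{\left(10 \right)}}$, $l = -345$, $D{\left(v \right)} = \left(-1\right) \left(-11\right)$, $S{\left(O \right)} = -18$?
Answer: $-18630$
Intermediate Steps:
$D{\left(v \right)} = 11$
$U = 18$ ($U = \left(-1\right) \left(-18\right) = 18$)
$Z = 36$ ($Z = \frac{396}{11} = 396 \cdot \frac{1}{11} = 36$)
$\left(Z + U\right) l = \left(36 + 18\right) \left(-345\right) = 54 \left(-345\right) = -18630$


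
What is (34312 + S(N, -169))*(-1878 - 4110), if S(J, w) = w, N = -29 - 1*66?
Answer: -204448284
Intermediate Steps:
N = -95 (N = -29 - 66 = -95)
(34312 + S(N, -169))*(-1878 - 4110) = (34312 - 169)*(-1878 - 4110) = 34143*(-5988) = -204448284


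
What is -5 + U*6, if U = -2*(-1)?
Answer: 7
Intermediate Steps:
U = 2
-5 + U*6 = -5 + 2*6 = -5 + 12 = 7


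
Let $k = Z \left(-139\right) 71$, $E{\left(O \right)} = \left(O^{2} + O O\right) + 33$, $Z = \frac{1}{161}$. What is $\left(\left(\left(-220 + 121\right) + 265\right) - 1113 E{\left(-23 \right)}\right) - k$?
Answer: $- \frac{195462968}{161} \approx -1.2141 \cdot 10^{6}$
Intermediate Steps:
$Z = \frac{1}{161} \approx 0.0062112$
$E{\left(O \right)} = 33 + 2 O^{2}$ ($E{\left(O \right)} = \left(O^{2} + O^{2}\right) + 33 = 2 O^{2} + 33 = 33 + 2 O^{2}$)
$k = - \frac{9869}{161}$ ($k = \frac{1}{161} \left(-139\right) 71 = \left(- \frac{139}{161}\right) 71 = - \frac{9869}{161} \approx -61.298$)
$\left(\left(\left(-220 + 121\right) + 265\right) - 1113 E{\left(-23 \right)}\right) - k = \left(\left(\left(-220 + 121\right) + 265\right) - 1113 \left(33 + 2 \left(-23\right)^{2}\right)\right) - - \frac{9869}{161} = \left(\left(-99 + 265\right) - 1113 \left(33 + 2 \cdot 529\right)\right) + \frac{9869}{161} = \left(166 - 1113 \left(33 + 1058\right)\right) + \frac{9869}{161} = \left(166 - 1214283\right) + \frac{9869}{161} = -1214117 + \frac{9869}{161} = - \frac{195462968}{161}$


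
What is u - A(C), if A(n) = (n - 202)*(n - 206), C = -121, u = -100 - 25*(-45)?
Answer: -104596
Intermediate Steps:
u = 1025 (u = -100 + 1125 = 1025)
A(n) = (-206 + n)*(-202 + n) (A(n) = (-202 + n)*(-206 + n) = (-206 + n)*(-202 + n))
u - A(C) = 1025 - (41612 + (-121)**2 - 408*(-121)) = 1025 - (41612 + 14641 + 49368) = 1025 - 1*105621 = 1025 - 105621 = -104596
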